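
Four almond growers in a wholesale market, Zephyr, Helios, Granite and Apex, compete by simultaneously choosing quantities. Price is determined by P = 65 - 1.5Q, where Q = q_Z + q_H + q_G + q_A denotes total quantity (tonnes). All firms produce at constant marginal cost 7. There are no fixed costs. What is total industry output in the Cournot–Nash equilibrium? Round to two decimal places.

30.93

Each firm earns π_i = (65 - 1.5Q)q_i - 7q_i.
First-order condition (treating rivals' output as given): 58 - 3q_i - (3/2)·Σ_{j≠i} q_j = 0.
With identical firms every q_j equals q_i, so Σ_{j≠i} q_j = 3q_i and 58 = (15/2)q_i, giving q_i = 116/15.
Total output Q = 116/15 + 116/15 + 116/15 + 116/15 = 464/15.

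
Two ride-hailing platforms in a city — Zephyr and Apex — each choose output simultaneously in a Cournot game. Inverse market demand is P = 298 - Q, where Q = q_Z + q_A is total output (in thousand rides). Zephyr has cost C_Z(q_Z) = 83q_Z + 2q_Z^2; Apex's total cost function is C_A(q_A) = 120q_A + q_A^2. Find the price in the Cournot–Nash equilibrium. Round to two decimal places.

231.26

Zephyr's profit: π_Z = (298 - Q)q_Z - (83q_Z + 2q_Z²). Setting ∂π_Z/∂q_Z = 0: 215 - 6q_Z - (q_A) = 0.
Apex's first-order condition: 178 - 4q_A - (q_Z) = 0.
So q_Z = (215 - q_A)/6 and q_A = (178 - q_Z)/4.
Substituting one into the other gives q_Z = 682/23 and q_A = 853/23.
Total output Q = 1535/23, so price P = 298 - 1535/23 = 231.2609.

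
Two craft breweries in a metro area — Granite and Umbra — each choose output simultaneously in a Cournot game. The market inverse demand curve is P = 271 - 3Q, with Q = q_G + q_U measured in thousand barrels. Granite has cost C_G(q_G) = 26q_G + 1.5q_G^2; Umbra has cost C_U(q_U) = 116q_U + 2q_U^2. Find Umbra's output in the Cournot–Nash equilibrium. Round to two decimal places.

Granite's profit: π_G = (271 - 3Q)q_G - (26q_G + (3/2)q_G²). Setting ∂π_G/∂q_G = 0: 245 - 9q_G - 3(q_U) = 0.
Umbra's profit: π_U = (271 - 3Q)q_U - (116q_U + 2q_U²). Setting ∂π_U/∂q_U = 0: 155 - 10q_U - 3(q_G) = 0.
Best responses: q_G = (245 - 3q_U)/9, q_U = (155 - 3q_G)/10.
Substituting one into the other gives q_G = 1985/81 and q_U = 220/27.

8.15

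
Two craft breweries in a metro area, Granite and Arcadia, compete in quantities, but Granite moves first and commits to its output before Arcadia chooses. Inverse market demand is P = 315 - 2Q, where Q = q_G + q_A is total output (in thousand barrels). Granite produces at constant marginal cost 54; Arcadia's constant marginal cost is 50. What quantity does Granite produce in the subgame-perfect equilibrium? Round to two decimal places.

64.25

The follower Arcadia best-responds to any q_G: π_A = (315 - 2Q)q_A - 50q_A.
Follower FOC: 265 - 2q_G - 4q_A = 0, so q_A(q_G) = (265 - 2q_G)/4.
The leader anticipates this reaction. Substituting into P = 315 - 2Q gives P = 365/2 - q_G, so π_G = (365/2 - q_G)q_G - 54q_G.
Maximising: ∂π_G/∂q_G = 257/2 - 2q_G = 0, giving q_G = 257/4.
Then q_A = (265 - 2·(257/4))/4 = 273/8.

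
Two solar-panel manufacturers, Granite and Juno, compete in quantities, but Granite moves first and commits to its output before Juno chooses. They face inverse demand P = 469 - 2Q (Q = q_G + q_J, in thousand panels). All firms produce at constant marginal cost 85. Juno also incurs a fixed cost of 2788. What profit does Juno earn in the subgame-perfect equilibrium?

1820

The follower Juno best-responds to any q_G: π_J = (469 - 2Q)q_J - 85q_J.
Setting the follower's marginal profit to zero, 384 - 2q_G - 4q_J = 0, i.e. q_J = (384 - 2q_G)/4.
Granite substitutes q_J(q_G) into its own profit: π_G = q_G(469 - 2q_G - (384 - 2q_G)/2) - 85q_G = (277 - q_G)q_G - 85q_G.
The leader's first-order condition 192 - 2q_G = 0 yields q_G = 96.
Then q_J = (384 - 2·96)/4 = 48.
Price P = 469 - 2·144 = 181.
Juno's profit: (181 - 85)·48 - 2788 = 1820.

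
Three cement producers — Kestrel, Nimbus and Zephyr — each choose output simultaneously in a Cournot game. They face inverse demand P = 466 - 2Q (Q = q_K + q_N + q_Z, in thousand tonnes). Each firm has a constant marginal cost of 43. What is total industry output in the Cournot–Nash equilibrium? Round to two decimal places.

Each firm earns π_i = (466 - 2Q)q_i - 43q_i.
First-order condition (treating rivals' output as given): 423 - 4q_i - 2·Σ_{j≠i} q_j = 0.
With identical firms every q_j equals q_i, so Σ_{j≠i} q_j = 2q_i and 423 = 8q_i, giving q_i = 423/8.
Total output Q = 423/8 + 423/8 + 423/8 = 1269/8.

158.63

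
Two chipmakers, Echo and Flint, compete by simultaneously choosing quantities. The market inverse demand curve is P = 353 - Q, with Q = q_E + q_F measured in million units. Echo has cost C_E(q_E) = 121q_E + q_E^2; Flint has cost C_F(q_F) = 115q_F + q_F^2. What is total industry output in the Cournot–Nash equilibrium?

94

Echo's profit: π_E = (353 - Q)q_E - (121q_E + q_E²). Setting ∂π_E/∂q_E = 0: 232 - 4q_E - (q_F) = 0.
Flint's first-order condition: 238 - 4q_F - (q_E) = 0.
So q_E = (232 - q_F)/4 and q_F = (238 - q_E)/4.
Substituting one into the other gives q_E = 46 and q_F = 48.
Total output Q = 46 + 48 = 94.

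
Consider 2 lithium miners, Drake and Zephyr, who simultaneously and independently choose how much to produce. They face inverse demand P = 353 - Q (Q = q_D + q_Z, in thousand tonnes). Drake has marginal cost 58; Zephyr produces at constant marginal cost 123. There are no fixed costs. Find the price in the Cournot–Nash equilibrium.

Drake's profit: π_D = (353 - Q)q_D - (58q_D). Setting ∂π_D/∂q_D = 0: 295 - 2q_D - (q_Z) = 0.
Zephyr's profit: π_Z = (353 - Q)q_Z - (123q_Z). Setting ∂π_Z/∂q_Z = 0: 230 - 2q_Z - (q_D) = 0.
Rearranging gives the reaction functions q_D = (295 - q_Z)/2 and q_Z = (230 - q_D)/2.
Solving the pair: q_D = 120, q_Z = 55.
Total output Q = 175, so price P = 353 - 175 = 178.

178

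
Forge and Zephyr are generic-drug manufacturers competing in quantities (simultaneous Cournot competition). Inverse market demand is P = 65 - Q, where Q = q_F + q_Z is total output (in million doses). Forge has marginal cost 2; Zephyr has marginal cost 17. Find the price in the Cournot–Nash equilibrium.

Forge's profit: π_F = (65 - Q)q_F - (2q_F). Setting ∂π_F/∂q_F = 0: 63 - 2q_F - (q_Z) = 0.
Zephyr's profit: π_Z = (65 - Q)q_Z - (17q_Z). Setting ∂π_Z/∂q_Z = 0: 48 - 2q_Z - (q_F) = 0.
So q_F = (63 - q_Z)/2 and q_Z = (48 - q_F)/2.
Substituting one into the other gives q_F = 26 and q_Z = 11.
Total output Q = 37, so price P = 65 - 37 = 28.

28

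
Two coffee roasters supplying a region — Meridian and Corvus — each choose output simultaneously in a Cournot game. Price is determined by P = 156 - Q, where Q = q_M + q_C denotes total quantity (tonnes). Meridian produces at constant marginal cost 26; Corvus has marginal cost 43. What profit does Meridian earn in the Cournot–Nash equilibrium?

2401

Meridian's profit: π_M = (156 - Q)q_M - (26q_M). Setting ∂π_M/∂q_M = 0: 130 - 2q_M - (q_C) = 0.
Corvus's first-order condition: 113 - 2q_C - (q_M) = 0.
Best responses: q_M = (130 - q_C)/2, q_C = (113 - q_M)/2.
Substituting one into the other gives q_M = 49 and q_C = 32.
Price P = 156 - 81 = 75.
Meridian's profit: (75 - 26)·49 = 2401.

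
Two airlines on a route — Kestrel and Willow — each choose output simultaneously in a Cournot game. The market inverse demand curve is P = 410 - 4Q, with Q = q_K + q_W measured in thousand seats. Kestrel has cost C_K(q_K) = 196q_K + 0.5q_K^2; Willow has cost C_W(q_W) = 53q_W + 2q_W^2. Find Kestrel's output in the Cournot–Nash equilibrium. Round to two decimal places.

Kestrel's profit: π_K = (410 - 4Q)q_K - (196q_K + (1/2)q_K²). Setting ∂π_K/∂q_K = 0: 214 - 9q_K - 4(q_W) = 0.
Willow's first-order condition: 357 - 12q_W - 4(q_K) = 0.
Best responses: q_K = (214 - 4q_W)/9, q_W = (357 - 4q_K)/12.
Solving the pair: q_K = 285/23, q_W = 25.6196.

12.39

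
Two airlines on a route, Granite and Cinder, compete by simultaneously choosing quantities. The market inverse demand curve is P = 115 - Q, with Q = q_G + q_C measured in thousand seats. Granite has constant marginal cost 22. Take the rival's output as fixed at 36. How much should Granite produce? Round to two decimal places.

With the rival's output fixed at 36, Granite's profit is π_G = (115 - 36 - q_G)q_G - (22q_G) = (79 - q_G)q_G - (22q_G).
∂π_G/∂q_G = 57 - 2q_G = 0, so q_G = 57/2.

28.50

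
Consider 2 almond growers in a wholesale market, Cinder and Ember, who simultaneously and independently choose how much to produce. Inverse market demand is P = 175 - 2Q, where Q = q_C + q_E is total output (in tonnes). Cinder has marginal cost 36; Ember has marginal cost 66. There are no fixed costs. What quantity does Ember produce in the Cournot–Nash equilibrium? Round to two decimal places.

Cinder's profit: π_C = (175 - 2Q)q_C - (36q_C). Setting ∂π_C/∂q_C = 0: 139 - 4q_C - 2(q_E) = 0.
Ember's first-order condition: 109 - 4q_E - 2(q_C) = 0.
So q_C = (139 - 2q_E)/4 and q_E = (109 - 2q_C)/4.
Solving the pair: q_C = 169/6, q_E = 79/6.

13.17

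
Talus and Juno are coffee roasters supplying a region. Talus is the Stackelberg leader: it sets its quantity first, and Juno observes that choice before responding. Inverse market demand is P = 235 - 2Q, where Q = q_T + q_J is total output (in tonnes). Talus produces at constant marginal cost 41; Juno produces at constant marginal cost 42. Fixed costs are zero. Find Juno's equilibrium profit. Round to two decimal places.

Solve by backward induction. Given q_T, the follower Juno maximises π_J = (235 - 2q_T - 2q_J)q_J - 42q_J.
Setting the follower's marginal profit to zero, 193 - 2q_T - 4q_J = 0, i.e. q_J = (193 - 2q_T)/4.
Talus substitutes q_J(q_T) into its own profit: π_T = q_T(235 - 2q_T - (193 - 2q_T)/2) - 41q_T = (277/2 - q_T)q_T - 41q_T.
Maximising: ∂π_T/∂q_T = 195/2 - 2q_T = 0, giving q_T = 195/4.
Then q_J = (193 - 2·(195/4))/4 = 191/8.
Price P = 235 - 2·(581/8) = 359/4.
Juno's profit: (359/4 - 42)·(191/8) = 1140.0313.

1140.03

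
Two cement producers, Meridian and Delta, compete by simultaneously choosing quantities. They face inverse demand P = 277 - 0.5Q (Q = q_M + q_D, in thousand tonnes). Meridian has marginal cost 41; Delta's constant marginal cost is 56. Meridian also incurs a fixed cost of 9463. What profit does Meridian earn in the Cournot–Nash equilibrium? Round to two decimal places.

4537.22

Meridian's profit: π_M = (277 - 0.5Q)q_M - (41q_M). Setting ∂π_M/∂q_M = 0: 236 - q_M - (1/2)(q_D) = 0.
Delta's profit: π_D = (277 - 0.5Q)q_D - (56q_D). Setting ∂π_D/∂q_D = 0: 221 - q_D - (1/2)(q_M) = 0.
So q_M = (236 - (1/2)q_D) and q_D = (221 - (1/2)q_M).
Solving the pair: q_M = 502/3, q_D = 412/3.
Price P = 277 - (1/2)·(914/3) = 374/3.
Meridian's profit: (374/3 - 41)·(502/3) - 9463 = 4537.2222.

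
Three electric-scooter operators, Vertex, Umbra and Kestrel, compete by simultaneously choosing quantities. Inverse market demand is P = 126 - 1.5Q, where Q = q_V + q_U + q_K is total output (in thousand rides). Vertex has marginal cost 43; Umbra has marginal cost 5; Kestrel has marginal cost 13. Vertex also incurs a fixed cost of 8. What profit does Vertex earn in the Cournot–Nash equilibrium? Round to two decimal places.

1.38

Vertex's profit: π_V = (126 - 1.5Q)q_V - (43q_V). Setting ∂π_V/∂q_V = 0: 83 - 3q_V - (3/2)(q_U + q_K) = 0.
Umbra's profit: π_U = (126 - 1.5Q)q_U - (5q_U). Setting ∂π_U/∂q_U = 0: 121 - 3q_U - (3/2)(q_V + q_K) = 0.
Kestrel's profit: π_K = (126 - 1.5Q)q_K - (13q_K). Setting ∂π_K/∂q_K = 0: 113 - 3q_K - (3/2)(q_V + q_U) = 0.
Adding the 3 conditions: 317 − 3Q − 3Q = 0, i.e. Q = 317/6.
Back-substituting: q_V = (83 − 317/4)/(3/2) = 5/2, q_U = (121 − 317/4)/(3/2) = 167/6, q_K = (113 − 317/4)/(3/2) = 45/2.
Price P = 126 - (3/2)·(317/6) = 187/4.
Vertex's profit: (187/4 - 43)·(5/2) - 8 = 11/8.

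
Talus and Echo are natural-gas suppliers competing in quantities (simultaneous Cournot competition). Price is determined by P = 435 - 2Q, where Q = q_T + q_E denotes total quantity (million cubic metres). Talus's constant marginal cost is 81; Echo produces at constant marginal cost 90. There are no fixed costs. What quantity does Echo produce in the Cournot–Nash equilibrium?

Talus's profit: π_T = (435 - 2Q)q_T - (81q_T). Setting ∂π_T/∂q_T = 0: 354 - 4q_T - 2(q_E) = 0.
Echo's first-order condition: 345 - 4q_E - 2(q_T) = 0.
So q_T = (354 - 2q_E)/4 and q_E = (345 - 2q_T)/4.
Solving the pair: q_T = 121/2, q_E = 56.

56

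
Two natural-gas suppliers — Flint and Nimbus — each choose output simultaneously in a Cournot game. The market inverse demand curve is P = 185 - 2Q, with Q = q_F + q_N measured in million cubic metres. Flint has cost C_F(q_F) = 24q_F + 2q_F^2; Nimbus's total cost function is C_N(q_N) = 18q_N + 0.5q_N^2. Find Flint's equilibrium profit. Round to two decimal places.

Flint's profit: π_F = (185 - 2Q)q_F - (24q_F + 2q_F²). Setting ∂π_F/∂q_F = 0: 161 - 8q_F - 2(q_N) = 0.
Nimbus's profit: π_N = (185 - 2Q)q_N - (18q_N + (1/2)q_N²). Setting ∂π_N/∂q_N = 0: 167 - 5q_N - 2(q_F) = 0.
Best responses: q_F = (161 - 2q_N)/8, q_N = (167 - 2q_F)/5.
Solving the pair: q_F = 157/12, q_N = 169/6.
Price P = 185 - 2·(165/4) = 205/2.
Flint's profit: (205/2)·(157/12) - 24·(157/12) - 2(157/12)² = 684.6944.

684.69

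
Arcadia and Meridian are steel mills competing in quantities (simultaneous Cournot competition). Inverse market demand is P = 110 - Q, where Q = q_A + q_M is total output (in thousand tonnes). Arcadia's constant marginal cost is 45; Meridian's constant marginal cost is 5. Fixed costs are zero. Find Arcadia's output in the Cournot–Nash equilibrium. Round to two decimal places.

Arcadia's profit: π_A = (110 - Q)q_A - (45q_A). Setting ∂π_A/∂q_A = 0: 65 - 2q_A - (q_M) = 0.
Meridian's profit: π_M = (110 - Q)q_M - (5q_M). Setting ∂π_M/∂q_M = 0: 105 - 2q_M - (q_A) = 0.
Best responses: q_A = (65 - q_M)/2, q_M = (105 - q_A)/2.
Substituting one into the other gives q_A = 25/3 and q_M = 145/3.

8.33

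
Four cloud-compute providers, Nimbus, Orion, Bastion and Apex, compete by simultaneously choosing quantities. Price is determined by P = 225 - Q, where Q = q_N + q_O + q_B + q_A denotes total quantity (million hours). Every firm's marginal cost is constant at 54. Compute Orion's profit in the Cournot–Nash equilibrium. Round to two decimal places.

Each firm earns π_i = (225 - Q)q_i - 54q_i.
Setting ∂π_i/∂q_i = 0 with rivals' quantities fixed: 171 - 2q_i - Σ_{j≠i} q_j = 0.
With identical firms every q_j equals q_i, so Σ_{j≠i} q_j = 3q_i and 171 = 5q_i, giving q_i = 171/5.
Price P = 225 - 684/5 = 441/5.
Orion's profit: (441/5 - 54)·(171/5) = 1169.6400.

1169.64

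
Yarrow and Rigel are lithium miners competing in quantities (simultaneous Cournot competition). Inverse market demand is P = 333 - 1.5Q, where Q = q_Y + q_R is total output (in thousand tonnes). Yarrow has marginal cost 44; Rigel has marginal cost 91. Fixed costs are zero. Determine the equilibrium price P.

156

Yarrow's profit: π_Y = (333 - 1.5Q)q_Y - (44q_Y). Setting ∂π_Y/∂q_Y = 0: 289 - 3q_Y - (3/2)(q_R) = 0.
Rigel's first-order condition: 242 - 3q_R - (3/2)(q_Y) = 0.
So q_Y = (289 - (3/2)q_R)/3 and q_R = (242 - (3/2)q_Y)/3.
Substituting one into the other gives q_Y = 224/3 and q_R = 130/3.
Total output Q = 118, so price P = 333 - (3/2)·118 = 156.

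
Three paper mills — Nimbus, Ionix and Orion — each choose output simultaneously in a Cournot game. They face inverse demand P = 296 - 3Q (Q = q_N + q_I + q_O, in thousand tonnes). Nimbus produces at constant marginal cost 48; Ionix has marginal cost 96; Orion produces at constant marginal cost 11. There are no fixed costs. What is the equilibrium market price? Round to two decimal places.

112.75

Nimbus's profit: π_N = (296 - 3Q)q_N - (48q_N). Setting ∂π_N/∂q_N = 0: 248 - 6q_N - 3(q_I + q_O) = 0.
Ionix's profit: π_I = (296 - 3Q)q_I - (96q_I). Setting ∂π_I/∂q_I = 0: 200 - 6q_I - 3(q_N + q_O) = 0.
Orion's profit: π_O = (296 - 3Q)q_O - (11q_O). Setting ∂π_O/∂q_O = 0: 285 - 6q_O - 3(q_N + q_I) = 0.
Adding the 3 conditions: 733 − 6Q − 6Q = 0, i.e. Q = 733/12.
Back-substituting: q_N = (248 − 733/4)/3 = 259/12, q_I = (200 − 733/4)/3 = 67/12, q_O = (285 − 733/4)/3 = 407/12.
Total output Q = 733/12, so price P = 296 - 3·(733/12) = 451/4.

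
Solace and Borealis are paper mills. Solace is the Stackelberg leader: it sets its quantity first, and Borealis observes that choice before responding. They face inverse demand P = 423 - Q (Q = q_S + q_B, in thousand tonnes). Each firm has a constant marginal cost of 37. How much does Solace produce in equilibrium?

193

The follower Borealis best-responds to any q_S: π_B = (423 - Q)q_B - 37q_B.
Follower FOC: 386 - q_S - 2q_B = 0, so q_B(q_S) = (386 - q_S)/2.
Solace substitutes q_B(q_S) into its own profit: π_S = q_S(423 - q_S - (386 - q_S)/2) - 37q_S = (230 - (1/2)q_S)q_S - 37q_S.
Leader FOC: 193 - q_S = 0, so q_S = 193.
Then q_B = (386 - 193)/2 = 193/2.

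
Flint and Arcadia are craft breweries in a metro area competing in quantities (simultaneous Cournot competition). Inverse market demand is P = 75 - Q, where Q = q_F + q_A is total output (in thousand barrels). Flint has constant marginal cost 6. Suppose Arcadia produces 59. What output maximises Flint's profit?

With the rival's output fixed at 59, Flint's profit is π_F = (75 - 59 - q_F)q_F - (6q_F) = (16 - q_F)q_F - (6q_F).
∂π_F/∂q_F = 10 - 2q_F = 0, so q_F = 5.

5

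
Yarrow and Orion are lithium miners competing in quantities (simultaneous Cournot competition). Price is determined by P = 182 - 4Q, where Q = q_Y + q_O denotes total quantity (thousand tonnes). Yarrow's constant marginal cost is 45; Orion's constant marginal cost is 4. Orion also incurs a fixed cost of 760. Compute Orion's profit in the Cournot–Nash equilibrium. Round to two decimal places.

572.25

Yarrow's profit: π_Y = (182 - 4Q)q_Y - (45q_Y). Setting ∂π_Y/∂q_Y = 0: 137 - 8q_Y - 4(q_O) = 0.
Orion's first-order condition: 178 - 8q_O - 4(q_Y) = 0.
Rearranging gives the reaction functions q_Y = (137 - 4q_O)/8 and q_O = (178 - 4q_Y)/8.
Substituting one into the other gives q_Y = 8 and q_O = 73/4.
Price P = 182 - 4·(105/4) = 77.
Orion's profit: (77 - 4)·(73/4) - 760 = 572.2500.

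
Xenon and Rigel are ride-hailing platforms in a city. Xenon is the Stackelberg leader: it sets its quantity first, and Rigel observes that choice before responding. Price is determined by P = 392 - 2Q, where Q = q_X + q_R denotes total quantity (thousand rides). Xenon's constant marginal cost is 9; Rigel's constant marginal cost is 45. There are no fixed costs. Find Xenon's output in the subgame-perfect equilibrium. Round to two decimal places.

Solve by backward induction. Given q_X, the follower Rigel maximises π_R = (392 - 2q_X - 2q_R)q_R - 45q_R.
Follower FOC: 347 - 2q_X - 4q_R = 0, so q_R(q_X) = (347 - 2q_X)/4.
Xenon substitutes q_R(q_X) into its own profit: π_X = q_X(392 - 2q_X - (347 - 2q_X)/2) - 9q_X = (437/2 - q_X)q_X - 9q_X.
Leader FOC: 419/2 - 2q_X = 0, so q_X = 419/4.
Then q_R = (347 - 2·(419/4))/4 = 275/8.

104.75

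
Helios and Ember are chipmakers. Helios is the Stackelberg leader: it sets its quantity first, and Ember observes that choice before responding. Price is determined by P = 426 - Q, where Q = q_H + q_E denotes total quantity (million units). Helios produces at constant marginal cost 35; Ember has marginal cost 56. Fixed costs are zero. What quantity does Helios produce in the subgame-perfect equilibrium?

Solve by backward induction. Given q_H, the follower Ember maximises π_E = (426 - q_H - q_E)q_E - 56q_E.
Setting the follower's marginal profit to zero, 370 - q_H - 2q_E = 0, i.e. q_E = (370 - q_H)/2.
Helios substitutes q_E(q_H) into its own profit: π_H = q_H(426 - q_H - (370 - q_H)/2) - 35q_H = (241 - (1/2)q_H)q_H - 35q_H.
The leader's first-order condition 206 - q_H = 0 yields q_H = 206.
Then q_E = (370 - 206)/2 = 82.

206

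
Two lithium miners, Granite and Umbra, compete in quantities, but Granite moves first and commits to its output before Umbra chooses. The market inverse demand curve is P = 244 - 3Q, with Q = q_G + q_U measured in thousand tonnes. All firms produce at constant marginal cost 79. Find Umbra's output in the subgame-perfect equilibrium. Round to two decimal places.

Solve by backward induction. Given q_G, the follower Umbra maximises π_U = (244 - 3q_G - 3q_U)q_U - 79q_U.
Follower FOC: 165 - 3q_G - 6q_U = 0, so q_U(q_G) = (165 - 3q_G)/6.
Granite substitutes q_U(q_G) into its own profit: π_G = q_G(244 - 3q_G - (165 - 3q_G)/2) - 79q_G = (323/2 - (3/2)q_G)q_G - 79q_G.
The leader's first-order condition 165/2 - 3q_G = 0 yields q_G = 55/2.
Then q_U = (165 - 3·(55/2))/6 = 55/4.

13.75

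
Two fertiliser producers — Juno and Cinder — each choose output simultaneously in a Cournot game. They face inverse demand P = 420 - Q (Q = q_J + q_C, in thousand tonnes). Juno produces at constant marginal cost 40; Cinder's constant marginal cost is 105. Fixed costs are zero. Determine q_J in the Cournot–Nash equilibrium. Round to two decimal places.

Juno's profit: π_J = (420 - Q)q_J - (40q_J). Setting ∂π_J/∂q_J = 0: 380 - 2q_J - (q_C) = 0.
Cinder's profit: π_C = (420 - Q)q_C - (105q_C). Setting ∂π_C/∂q_C = 0: 315 - 2q_C - (q_J) = 0.
Best responses: q_J = (380 - q_C)/2, q_C = (315 - q_J)/2.
Substituting one into the other gives q_J = 445/3 and q_C = 250/3.

148.33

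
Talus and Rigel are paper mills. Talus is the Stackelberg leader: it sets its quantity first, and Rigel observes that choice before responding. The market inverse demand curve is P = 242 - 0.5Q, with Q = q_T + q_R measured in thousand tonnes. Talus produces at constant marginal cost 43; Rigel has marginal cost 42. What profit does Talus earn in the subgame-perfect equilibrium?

9801

The follower Rigel best-responds to any q_T: π_R = (242 - 0.5Q)q_R - 42q_R.
Setting the follower's marginal profit to zero, 200 - (1/2)q_T - q_R = 0, i.e. q_R = (200 - (1/2)q_T).
The leader anticipates this reaction. Substituting into P = 242 - 0.5Q gives P = 142 - (1/4)q_T, so π_T = (142 - (1/4)q_T)q_T - 43q_T.
Maximising: ∂π_T/∂q_T = 99 - (1/2)q_T = 0, giving q_T = 198.
Then q_R = (200 - (1/2)·198) = 101.
Price P = 242 - (1/2)·299 = 185/2.
Talus's profit: (185/2 - 43)·198 = 9801.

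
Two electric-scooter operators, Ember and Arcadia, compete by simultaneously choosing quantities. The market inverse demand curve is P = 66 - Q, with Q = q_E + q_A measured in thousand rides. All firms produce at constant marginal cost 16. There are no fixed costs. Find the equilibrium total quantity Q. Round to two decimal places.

33.33

Each firm earns π_i = (66 - Q)q_i - 16q_i.
Setting ∂π_i/∂q_i = 0 with rivals' quantities fixed: 50 - 2q_i - q_j = 0.
With identical firms every q_j equals q_i, so q_j = q_i and 50 = 3q_i, giving q_i = 50/3.
Total output Q = 50/3 + 50/3 = 100/3.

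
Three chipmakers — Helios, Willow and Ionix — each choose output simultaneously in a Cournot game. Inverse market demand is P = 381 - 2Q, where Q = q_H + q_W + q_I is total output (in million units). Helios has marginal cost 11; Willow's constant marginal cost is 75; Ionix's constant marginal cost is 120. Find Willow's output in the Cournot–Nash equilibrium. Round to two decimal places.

Helios's profit: π_H = (381 - 2Q)q_H - (11q_H). Setting ∂π_H/∂q_H = 0: 370 - 4q_H - 2(q_W + q_I) = 0.
Willow's profit: π_W = (381 - 2Q)q_W - (75q_W). Setting ∂π_W/∂q_W = 0: 306 - 4q_W - 2(q_H + q_I) = 0.
Ionix's profit: π_I = (381 - 2Q)q_I - (120q_I). Setting ∂π_I/∂q_I = 0: 261 - 4q_I - 2(q_H + q_W) = 0.
Adding the 3 conditions: 937 − 4Q − 4Q = 0, i.e. Q = 937/8.
Back-substituting: q_H = (370 − 937/4)/2 = 543/8, q_W = (306 − 937/4)/2 = 287/8, q_I = (261 − 937/4)/2 = 107/8.

35.88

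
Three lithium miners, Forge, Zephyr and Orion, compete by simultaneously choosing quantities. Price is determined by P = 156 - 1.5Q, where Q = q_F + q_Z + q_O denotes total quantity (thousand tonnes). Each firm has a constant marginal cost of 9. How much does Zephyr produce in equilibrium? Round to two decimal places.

Each firm earns π_i = (156 - 1.5Q)q_i - 9q_i.
Setting ∂π_i/∂q_i = 0 with rivals' quantities fixed: 147 - 3q_i - (3/2)·Σ_{j≠i} q_j = 0.
By symmetry each firm produces the same amount; substituting Σ_{j≠i} q_j = 2q_i yields q_i = 147/6 = 49/2.

24.50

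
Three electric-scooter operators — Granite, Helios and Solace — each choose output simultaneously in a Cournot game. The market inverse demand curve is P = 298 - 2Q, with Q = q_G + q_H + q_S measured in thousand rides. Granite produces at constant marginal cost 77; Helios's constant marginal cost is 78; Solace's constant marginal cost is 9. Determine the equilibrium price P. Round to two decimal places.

Granite's profit: π_G = (298 - 2Q)q_G - (77q_G). Setting ∂π_G/∂q_G = 0: 221 - 4q_G - 2(q_H + q_S) = 0.
Helios's profit: π_H = (298 - 2Q)q_H - (78q_H). Setting ∂π_H/∂q_H = 0: 220 - 4q_H - 2(q_G + q_S) = 0.
Solace's first-order condition: 289 - 4q_S - 2(q_G + q_H) = 0.
Adding the 3 first-order conditions: 730 − 8Q = 0, so Q = 365/4.
Back-substituting: q_G = (221 − 365/2)/2 = 77/4, q_H = (220 − 365/2)/2 = 75/4, q_S = (289 − 365/2)/2 = 213/4.
Total output Q = 365/4, so price P = 298 - 2·(365/4) = 231/2.

115.50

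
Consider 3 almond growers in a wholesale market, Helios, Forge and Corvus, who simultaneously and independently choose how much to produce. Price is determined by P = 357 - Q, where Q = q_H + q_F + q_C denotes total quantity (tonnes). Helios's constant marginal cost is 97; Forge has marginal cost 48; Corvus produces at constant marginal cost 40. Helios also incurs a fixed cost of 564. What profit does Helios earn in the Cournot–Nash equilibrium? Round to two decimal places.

Helios's profit: π_H = (357 - Q)q_H - (97q_H). Setting ∂π_H/∂q_H = 0: 260 - 2q_H - (q_F + q_C) = 0.
Forge's first-order condition: 309 - 2q_F - (q_H + q_C) = 0.
Corvus's first-order condition: 317 - 2q_C - (q_H + q_F) = 0.
Summing all 3 equations gives 886 − 4Q = 0, hence Q = 443/2.
Back-substituting: q_H = (260 − 443/2) = 77/2, q_F = (309 − 443/2) = 175/2, q_C = (317 − 443/2) = 191/2.
Price P = 357 - 443/2 = 271/2.
Helios's profit: (271/2 - 97)·(77/2) - 564 = 918.2500.

918.25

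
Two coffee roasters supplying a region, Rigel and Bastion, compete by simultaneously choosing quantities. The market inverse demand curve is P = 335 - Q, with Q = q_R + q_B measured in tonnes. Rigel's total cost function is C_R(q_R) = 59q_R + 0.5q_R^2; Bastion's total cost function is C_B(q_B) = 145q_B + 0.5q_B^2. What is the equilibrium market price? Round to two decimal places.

Rigel's profit: π_R = (335 - Q)q_R - (59q_R + (1/2)q_R²). Setting ∂π_R/∂q_R = 0: 276 - 3q_R - (q_B) = 0.
Bastion's first-order condition: 190 - 3q_B - (q_R) = 0.
Best responses: q_R = (276 - q_B)/3, q_B = (190 - q_R)/3.
Substituting one into the other gives q_R = 319/4 and q_B = 147/4.
Total output Q = 233/2, so price P = 335 - 233/2 = 437/2.

218.50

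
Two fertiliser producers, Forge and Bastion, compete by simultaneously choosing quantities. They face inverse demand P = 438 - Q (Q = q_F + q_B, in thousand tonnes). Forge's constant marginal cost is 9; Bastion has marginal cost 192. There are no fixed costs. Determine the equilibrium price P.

Forge's profit: π_F = (438 - Q)q_F - (9q_F). Setting ∂π_F/∂q_F = 0: 429 - 2q_F - (q_B) = 0.
Bastion's profit: π_B = (438 - Q)q_B - (192q_B). Setting ∂π_B/∂q_B = 0: 246 - 2q_B - (q_F) = 0.
Best responses: q_F = (429 - q_B)/2, q_B = (246 - q_F)/2.
Solving the pair: q_F = 204, q_B = 21.
Total output Q = 225, so price P = 438 - 225 = 213.

213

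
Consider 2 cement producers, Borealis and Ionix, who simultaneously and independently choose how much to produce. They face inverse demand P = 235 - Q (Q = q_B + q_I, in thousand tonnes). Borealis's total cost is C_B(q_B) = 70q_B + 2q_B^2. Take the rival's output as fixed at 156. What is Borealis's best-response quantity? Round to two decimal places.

With the rival's output fixed at 156, Borealis's profit is π_B = (235 - 156 - q_B)q_B - (70q_B + 2q_B²) = (79 - q_B)q_B - (70q_B + 2q_B²).
∂π_B/∂q_B = 9 - 6q_B = 0, so q_B = 3/2.

1.50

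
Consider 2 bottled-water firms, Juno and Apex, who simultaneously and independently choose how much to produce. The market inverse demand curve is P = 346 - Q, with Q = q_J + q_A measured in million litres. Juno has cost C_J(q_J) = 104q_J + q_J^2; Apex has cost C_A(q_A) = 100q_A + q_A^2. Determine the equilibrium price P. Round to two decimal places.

248.40

Juno's profit: π_J = (346 - Q)q_J - (104q_J + q_J²). Setting ∂π_J/∂q_J = 0: 242 - 4q_J - (q_A) = 0.
Apex's profit: π_A = (346 - Q)q_A - (100q_A + q_A²). Setting ∂π_A/∂q_A = 0: 246 - 4q_A - (q_J) = 0.
So q_J = (242 - q_A)/4 and q_A = (246 - q_J)/4.
Solving the pair: q_J = 722/15, q_A = 742/15.
Total output Q = 488/5, so price P = 346 - 488/5 = 1242/5.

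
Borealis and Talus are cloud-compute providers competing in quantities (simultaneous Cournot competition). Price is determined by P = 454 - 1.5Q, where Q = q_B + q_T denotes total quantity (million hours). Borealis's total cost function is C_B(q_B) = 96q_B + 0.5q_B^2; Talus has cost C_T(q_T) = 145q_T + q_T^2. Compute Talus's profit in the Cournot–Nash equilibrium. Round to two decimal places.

3877.02

Borealis's profit: π_B = (454 - 1.5Q)q_B - (96q_B + (1/2)q_B²). Setting ∂π_B/∂q_B = 0: 358 - 4q_B - (3/2)(q_T) = 0.
Talus's profit: π_T = (454 - 1.5Q)q_T - (145q_T + q_T²). Setting ∂π_T/∂q_T = 0: 309 - 5q_T - (3/2)(q_B) = 0.
Rearranging gives the reaction functions q_B = (358 - (3/2)q_T)/4 and q_T = (309 - (3/2)q_B)/5.
Substituting one into the other gives q_B = 74.7324 and q_T = 39.3803.
Price P = 454 - (3/2)·114.1127 = 282.8310.
Talus's profit: 282.8310·39.3803 - 145·39.3803 - 39.3803² = 3877.0165.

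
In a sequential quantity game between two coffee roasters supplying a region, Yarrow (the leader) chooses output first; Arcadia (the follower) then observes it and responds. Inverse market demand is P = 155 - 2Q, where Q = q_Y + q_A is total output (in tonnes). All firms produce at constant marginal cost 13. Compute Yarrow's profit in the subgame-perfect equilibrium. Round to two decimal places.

1260.25

Solve by backward induction. Given q_Y, the follower Arcadia maximises π_A = (155 - 2q_Y - 2q_A)q_A - 13q_A.
Follower FOC: 142 - 2q_Y - 4q_A = 0, so q_A(q_Y) = (142 - 2q_Y)/4.
The leader anticipates this reaction. Substituting into P = 155 - 2Q gives P = 84 - q_Y, so π_Y = (84 - q_Y)q_Y - 13q_Y.
Maximising: ∂π_Y/∂q_Y = 71 - 2q_Y = 0, giving q_Y = 71/2.
Then q_A = (142 - 2·(71/2))/4 = 71/4.
Price P = 155 - 2·(213/4) = 97/2.
Yarrow's profit: (97/2 - 13)·(71/2) = 1260.2500.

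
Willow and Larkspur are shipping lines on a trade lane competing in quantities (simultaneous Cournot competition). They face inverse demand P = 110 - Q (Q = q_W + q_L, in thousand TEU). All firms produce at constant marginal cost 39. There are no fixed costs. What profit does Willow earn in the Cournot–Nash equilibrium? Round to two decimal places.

Each firm earns π_i = (110 - Q)q_i - 39q_i.
Setting ∂π_i/∂q_i = 0 with rivals' quantities fixed: 71 - 2q_i - q_j = 0.
With identical firms every q_j equals q_i, so q_j = q_i and 71 = 3q_i, giving q_i = 71/3.
Price P = 110 - 142/3 = 188/3.
Willow's profit: (188/3 - 39)·(71/3) = 560.1111.

560.11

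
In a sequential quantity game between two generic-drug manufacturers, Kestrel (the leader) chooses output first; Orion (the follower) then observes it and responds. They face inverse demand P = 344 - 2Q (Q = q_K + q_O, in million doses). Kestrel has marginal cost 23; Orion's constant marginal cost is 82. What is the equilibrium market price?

The follower Orion best-responds to any q_K: π_O = (344 - 2Q)q_O - 82q_O.
Setting the follower's marginal profit to zero, 262 - 2q_K - 4q_O = 0, i.e. q_O = (262 - 2q_K)/4.
Kestrel substitutes q_O(q_K) into its own profit: π_K = q_K(344 - 2q_K - (262 - 2q_K)/2) - 23q_K = (213 - q_K)q_K - 23q_K.
Maximising: ∂π_K/∂q_K = 190 - 2q_K = 0, giving q_K = 95.
Then q_O = (262 - 2·95)/4 = 18.
Total output Q = 113, so price P = 344 - 2·113 = 118.

118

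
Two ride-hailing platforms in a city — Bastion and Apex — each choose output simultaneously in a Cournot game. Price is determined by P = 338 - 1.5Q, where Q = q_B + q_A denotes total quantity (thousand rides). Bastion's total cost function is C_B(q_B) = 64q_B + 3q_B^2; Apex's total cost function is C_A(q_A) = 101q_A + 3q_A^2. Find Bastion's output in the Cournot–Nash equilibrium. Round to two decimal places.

26.80

Bastion's profit: π_B = (338 - 1.5Q)q_B - (64q_B + 3q_B²). Setting ∂π_B/∂q_B = 0: 274 - 9q_B - (3/2)(q_A) = 0.
Apex's first-order condition: 237 - 9q_A - (3/2)(q_B) = 0.
Rearranging gives the reaction functions q_B = (274 - (3/2)q_A)/9 and q_A = (237 - (3/2)q_B)/9.
Substituting one into the other gives q_B = 134/5 and q_A = 328/15.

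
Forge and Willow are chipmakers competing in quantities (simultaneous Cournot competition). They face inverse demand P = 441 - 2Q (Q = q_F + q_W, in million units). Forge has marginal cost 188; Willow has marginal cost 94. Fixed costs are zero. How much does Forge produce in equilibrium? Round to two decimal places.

Forge's profit: π_F = (441 - 2Q)q_F - (188q_F). Setting ∂π_F/∂q_F = 0: 253 - 4q_F - 2(q_W) = 0.
Willow's profit: π_W = (441 - 2Q)q_W - (94q_W). Setting ∂π_W/∂q_W = 0: 347 - 4q_W - 2(q_F) = 0.
So q_F = (253 - 2q_W)/4 and q_W = (347 - 2q_F)/4.
Solving the pair: q_F = 53/2, q_W = 147/2.

26.50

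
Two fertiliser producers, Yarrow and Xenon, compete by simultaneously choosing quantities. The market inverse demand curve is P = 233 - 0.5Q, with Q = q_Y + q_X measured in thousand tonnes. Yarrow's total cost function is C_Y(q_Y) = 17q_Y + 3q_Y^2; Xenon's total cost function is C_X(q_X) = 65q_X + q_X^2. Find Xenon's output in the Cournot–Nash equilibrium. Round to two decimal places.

Yarrow's profit: π_Y = (233 - 0.5Q)q_Y - (17q_Y + 3q_Y²). Setting ∂π_Y/∂q_Y = 0: 216 - 7q_Y - (1/2)(q_X) = 0.
Xenon's first-order condition: 168 - 3q_X - (1/2)(q_Y) = 0.
So q_Y = (216 - (1/2)q_X)/7 and q_X = (168 - (1/2)q_Y)/3.
Substituting one into the other gives q_Y = 27.1807 and q_X = 51.4699.

51.47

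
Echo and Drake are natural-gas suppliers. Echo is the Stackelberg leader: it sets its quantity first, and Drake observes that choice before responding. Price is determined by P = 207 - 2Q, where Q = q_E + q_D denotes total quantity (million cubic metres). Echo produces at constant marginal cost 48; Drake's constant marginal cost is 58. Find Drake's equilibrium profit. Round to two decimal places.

520.03

Solve by backward induction. Given q_E, the follower Drake maximises π_D = (207 - 2q_E - 2q_D)q_D - 58q_D.
Follower FOC: 149 - 2q_E - 4q_D = 0, so q_D(q_E) = (149 - 2q_E)/4.
Echo substitutes q_D(q_E) into its own profit: π_E = q_E(207 - 2q_E - (149 - 2q_E)/2) - 48q_E = (265/2 - q_E)q_E - 48q_E.
Leader FOC: 169/2 - 2q_E = 0, so q_E = 169/4.
Then q_D = (149 - 2·(169/4))/4 = 129/8.
Price P = 207 - 2·(467/8) = 361/4.
Drake's profit: (361/4 - 58)·(129/8) = 520.0313.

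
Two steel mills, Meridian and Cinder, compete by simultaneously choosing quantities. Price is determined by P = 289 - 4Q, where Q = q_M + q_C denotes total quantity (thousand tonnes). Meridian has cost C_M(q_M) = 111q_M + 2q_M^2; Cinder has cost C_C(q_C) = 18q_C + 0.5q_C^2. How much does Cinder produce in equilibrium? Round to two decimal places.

Meridian's profit: π_M = (289 - 4Q)q_M - (111q_M + 2q_M²). Setting ∂π_M/∂q_M = 0: 178 - 12q_M - 4(q_C) = 0.
Cinder's profit: π_C = (289 - 4Q)q_C - (18q_C + (1/2)q_C²). Setting ∂π_C/∂q_C = 0: 271 - 9q_C - 4(q_M) = 0.
Rearranging gives the reaction functions q_M = (178 - 4q_C)/12 and q_C = (271 - 4q_M)/9.
Solving the pair: q_M = 259/46, q_C = 635/23.

27.61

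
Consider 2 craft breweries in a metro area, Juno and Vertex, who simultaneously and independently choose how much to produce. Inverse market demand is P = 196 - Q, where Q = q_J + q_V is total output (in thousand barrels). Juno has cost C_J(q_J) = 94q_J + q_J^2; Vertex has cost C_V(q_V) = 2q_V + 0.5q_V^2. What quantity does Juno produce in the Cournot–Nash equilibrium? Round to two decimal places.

Juno's profit: π_J = (196 - Q)q_J - (94q_J + q_J²). Setting ∂π_J/∂q_J = 0: 102 - 4q_J - (q_V) = 0.
Vertex's profit: π_V = (196 - Q)q_V - (2q_V + (1/2)q_V²). Setting ∂π_V/∂q_V = 0: 194 - 3q_V - (q_J) = 0.
Rearranging gives the reaction functions q_J = (102 - q_V)/4 and q_V = (194 - q_J)/3.
Solving the pair: q_J = 112/11, q_V = 674/11.

10.18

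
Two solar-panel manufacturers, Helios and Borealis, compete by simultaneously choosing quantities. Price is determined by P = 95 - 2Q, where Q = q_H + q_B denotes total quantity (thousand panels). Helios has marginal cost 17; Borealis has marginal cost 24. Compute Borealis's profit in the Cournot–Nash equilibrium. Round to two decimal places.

227.56

Helios's profit: π_H = (95 - 2Q)q_H - (17q_H). Setting ∂π_H/∂q_H = 0: 78 - 4q_H - 2(q_B) = 0.
Borealis's profit: π_B = (95 - 2Q)q_B - (24q_B). Setting ∂π_B/∂q_B = 0: 71 - 4q_B - 2(q_H) = 0.
Rearranging gives the reaction functions q_H = (78 - 2q_B)/4 and q_B = (71 - 2q_H)/4.
Solving the pair: q_H = 85/6, q_B = 32/3.
Price P = 95 - 2·(149/6) = 136/3.
Borealis's profit: (136/3 - 24)·(32/3) = 227.5556.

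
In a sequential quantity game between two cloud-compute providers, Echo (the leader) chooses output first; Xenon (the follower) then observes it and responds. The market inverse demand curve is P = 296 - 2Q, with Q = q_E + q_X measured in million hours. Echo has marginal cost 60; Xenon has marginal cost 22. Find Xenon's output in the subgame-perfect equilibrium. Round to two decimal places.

The follower Xenon best-responds to any q_E: π_X = (296 - 2Q)q_X - 22q_X.
∂π_X/∂q_X = 274 - 2q_E - 4q_X = 0 gives the reaction function q_X = (274 - 2q_E)/4.
The leader anticipates this reaction. Substituting into P = 296 - 2Q gives P = 159 - q_E, so π_E = (159 - q_E)q_E - 60q_E.
Maximising: ∂π_E/∂q_E = 99 - 2q_E = 0, giving q_E = 99/2.
Then q_X = (274 - 2·(99/2))/4 = 175/4.

43.75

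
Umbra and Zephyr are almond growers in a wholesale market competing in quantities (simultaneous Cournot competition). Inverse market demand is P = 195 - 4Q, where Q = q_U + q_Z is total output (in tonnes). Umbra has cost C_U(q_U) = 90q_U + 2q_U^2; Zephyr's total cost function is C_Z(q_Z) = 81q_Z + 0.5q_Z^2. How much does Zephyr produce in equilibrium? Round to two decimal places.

Umbra's profit: π_U = (195 - 4Q)q_U - (90q_U + 2q_U²). Setting ∂π_U/∂q_U = 0: 105 - 12q_U - 4(q_Z) = 0.
Zephyr's profit: π_Z = (195 - 4Q)q_Z - (81q_Z + (1/2)q_Z²). Setting ∂π_Z/∂q_Z = 0: 114 - 9q_Z - 4(q_U) = 0.
Best responses: q_U = (105 - 4q_Z)/12, q_Z = (114 - 4q_U)/9.
Substituting one into the other gives q_U = 489/92 and q_Z = 237/23.

10.30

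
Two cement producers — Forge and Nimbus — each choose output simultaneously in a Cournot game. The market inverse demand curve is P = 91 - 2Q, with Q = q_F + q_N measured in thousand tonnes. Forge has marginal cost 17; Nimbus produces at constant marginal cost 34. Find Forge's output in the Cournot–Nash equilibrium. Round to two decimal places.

15.17

Forge's profit: π_F = (91 - 2Q)q_F - (17q_F). Setting ∂π_F/∂q_F = 0: 74 - 4q_F - 2(q_N) = 0.
Nimbus's first-order condition: 57 - 4q_N - 2(q_F) = 0.
Best responses: q_F = (74 - 2q_N)/4, q_N = (57 - 2q_F)/4.
Solving the pair: q_F = 91/6, q_N = 20/3.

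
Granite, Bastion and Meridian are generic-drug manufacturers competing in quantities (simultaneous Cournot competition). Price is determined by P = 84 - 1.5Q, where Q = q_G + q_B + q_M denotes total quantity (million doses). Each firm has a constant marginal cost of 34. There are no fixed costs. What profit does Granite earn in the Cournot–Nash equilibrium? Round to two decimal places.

Each firm earns π_i = (84 - 1.5Q)q_i - 34q_i.
Setting ∂π_i/∂q_i = 0 with rivals' quantities fixed: 50 - 3q_i - (3/2)·Σ_{j≠i} q_j = 0.
By symmetry each firm produces the same amount; substituting Σ_{j≠i} q_j = 2q_i yields q_i = 50/6 = 25/3.
Price P = 84 - (3/2)·25 = 93/2.
Granite's profit: (93/2 - 34)·(25/3) = 625/6.

104.17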